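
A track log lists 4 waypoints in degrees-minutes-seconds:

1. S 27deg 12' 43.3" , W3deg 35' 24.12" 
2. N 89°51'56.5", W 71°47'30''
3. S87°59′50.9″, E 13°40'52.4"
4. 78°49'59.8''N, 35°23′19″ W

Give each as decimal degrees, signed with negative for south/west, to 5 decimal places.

Point 1:
  Lat: 27 + 12/60 + 43.3/3600 = 27.212028
  S → negative
  λ: 3 + 35/60 + 24.12/3600 = 3.590033
  hemisphere W, so the sign is −
Point 2:
  φ: 89° + 51/60 + 56.5/3600 = 89 + 0.850000 + 0.015694 = 89.865694
  N ⇒ keep positive
  λ: 71 + 47/60 + 30/3600 = 71.791667
  W ⇒ negate
Point 3:
  Latitude: 87 + 59/60 + 50.9/3600 = 87.997472
  hemisphere S, so the sign is −
  Lon: 13 + 40/60 + 52.4/3600 = 13.681222
  E ⇒ keep positive
Point 4:
  φ: 78 + 49/60 + 59.8/3600 = 78.833278
  N ⇒ keep positive
  Lon: 35 + 23/60 + 19/3600 = 35.388611
  hemisphere W, so the sign is −

1. -27.21203, -3.59003
2. 89.86569, -71.79167
3. -87.99747, 13.68122
4. 78.83328, -35.38861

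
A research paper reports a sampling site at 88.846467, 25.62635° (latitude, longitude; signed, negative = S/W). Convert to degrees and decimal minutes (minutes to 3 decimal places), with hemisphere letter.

Latitude: 88° + 0.846467 × 60 = 88° 50.78802′
λ: 25° + 0.626350 × 60 = 25° 37.58100′

88° 50.788′ N, 25° 37.581′ E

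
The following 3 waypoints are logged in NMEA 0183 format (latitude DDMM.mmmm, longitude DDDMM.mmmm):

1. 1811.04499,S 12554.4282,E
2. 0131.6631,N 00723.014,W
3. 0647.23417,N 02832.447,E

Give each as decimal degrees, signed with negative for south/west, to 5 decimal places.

Point 1:
  Lat: split at 2 digits → 18° and 11.04499′; 18 + 11.04499/60 = 18.184083
  S ⇒ negate
  Longitude: degrees = first 3 digits = 125, minutes = 54.4282; 125 + 54.4282/60 = 125.907137
  E → positive
Point 2:
  φ: split at 2 digits → 01° and 31.6631′; 1 + 31.6631/60 = 1.527718
  N → positive
  Lon: split at 3 digits → 007° and 23.014′; 7 + 23.014/60 = 7.383567
  W ⇒ negate
Point 3:
  Lat: degrees = first 2 digits = 6, minutes = 47.23417; 6 + 47.23417/60 = 6.787236
  N ⇒ keep positive
  Lon: degrees = first 3 digits = 28, minutes = 32.447; 28 + 32.447/60 = 28.540783
  E ⇒ keep positive

1. -18.18408, 125.90714
2. 1.52772, -7.38357
3. 6.78724, 28.54078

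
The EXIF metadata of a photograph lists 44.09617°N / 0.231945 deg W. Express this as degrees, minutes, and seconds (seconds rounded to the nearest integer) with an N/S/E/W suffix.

Latitude: 0.096170° → 5.77020′; 0.77020 × 60 = 46.21″
Lon: whole degrees 0; 13.91670′ → 13′ and 55.00″

44°05′46″ N, 0°13′55″ W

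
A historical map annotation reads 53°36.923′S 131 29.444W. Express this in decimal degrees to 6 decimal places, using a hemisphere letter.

53.615383° S, 131.490733° W

Lat: 53 + 36.923/60 = 53.6153833
Longitude: 29.444′ = 0.490733°; total 131.4907333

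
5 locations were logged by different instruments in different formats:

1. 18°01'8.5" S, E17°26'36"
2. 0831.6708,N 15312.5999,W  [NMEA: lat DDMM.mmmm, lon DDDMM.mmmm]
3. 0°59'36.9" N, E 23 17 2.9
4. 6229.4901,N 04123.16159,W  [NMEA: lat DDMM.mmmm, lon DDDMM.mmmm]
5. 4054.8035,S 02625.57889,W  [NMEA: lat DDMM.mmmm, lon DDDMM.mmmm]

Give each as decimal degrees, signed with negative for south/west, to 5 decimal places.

Point 1:
  Latitude: 1′ + 8.5″ = 1.14167′; 18 + 1.14167/60 = 18.019028
  S ⇒ negate
  Longitude: 17 + 26/60 + 36/3600 = 17.443333
  E → positive
Point 2:
  Latitude: degrees = first 2 digits = 8, minutes = 31.6708; 8 + 31.6708/60 = 8.527847
  N ⇒ keep positive
  Lon: degrees = first 3 digits = 153, minutes = 12.5999; 153 + 12.5999/60 = 153.209998
  W → negative
Point 3:
  Lat: 0 + 59/60 + 36.9/3600 = 0.993583
  N → positive
  Lon: 23 + 17/60 + 2.9/3600 = 23.284139
  E ⇒ keep positive
Point 4:
  Latitude: split at 2 digits → 62° and 29.4901′; 62 + 29.4901/60 = 62.491502
  N ⇒ keep positive
  Lon: split at 3 digits → 041° and 23.16159′; 41 + 23.16159/60 = 41.386027
  W ⇒ negate
Point 5:
  Lat: degrees = first 2 digits = 40, minutes = 54.8035; 40 + 54.8035/60 = 40.913392
  S ⇒ negate
  Longitude: degrees = first 3 digits = 26, minutes = 25.57889; 26 + 25.57889/60 = 26.426315
  W ⇒ negate

1. -18.01903, 17.44333
2. 8.52785, -153.21000
3. 0.99358, 23.28414
4. 62.49150, -41.38603
5. -40.91339, -26.42631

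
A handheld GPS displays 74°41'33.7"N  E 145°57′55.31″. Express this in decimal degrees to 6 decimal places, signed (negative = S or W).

74.692694, 145.965364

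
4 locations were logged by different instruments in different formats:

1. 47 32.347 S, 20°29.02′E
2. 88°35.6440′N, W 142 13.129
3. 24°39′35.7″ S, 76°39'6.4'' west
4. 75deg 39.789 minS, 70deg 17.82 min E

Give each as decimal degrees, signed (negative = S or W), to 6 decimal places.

1. -47.539117, 20.483667
2. 88.594067, -142.218817
3. -24.659917, -76.651778
4. -75.663150, 70.297000

Point 1:
  Latitude: 47 + 32.347/60 = 47.5391167
  hemisphere S, so the sign is −
  Lon: 20 + 29.02/60 = 20.4836667
  E → positive
Point 2:
  φ: 35.644′ = 0.594067°; total 88.5940667
  N ⇒ keep positive
  λ: 142 + 13.129/60 = 142.2188167
  hemisphere W, so the sign is −
Point 3:
  Lat: 39′ + 35.7″ = 39.59500′; 24 + 39.59500/60 = 24.6599167
  hemisphere S, so the sign is −
  Longitude: 39′ + 6.4″ = 39.10667′; 76 + 39.10667/60 = 76.6517778
  W → negative
Point 4:
  φ: 39.789′ = 0.663150°; total 75.6631500
  S → negative
  Longitude: 17.82′ = 0.297000°; total 70.2970000
  E ⇒ keep positive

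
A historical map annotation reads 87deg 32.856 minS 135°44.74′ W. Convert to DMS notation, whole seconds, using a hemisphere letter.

Latitude: 32.85600′ → 32′ and 0.85600 × 60 = 51.36″
Lon: fractional minutes 0.74000 × 60 = 44.40″

87°32′51″ S, 135°44′44″ W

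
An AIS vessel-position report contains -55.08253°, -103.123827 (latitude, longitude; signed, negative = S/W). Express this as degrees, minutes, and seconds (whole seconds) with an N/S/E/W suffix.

55°04′57″ S, 103°07′26″ W

Latitude is negative → S; |value| = 55.082530
Latitude: 0.082530° → 4.95180′; 0.95180 × 60 = 57.11″
Longitude is negative → W; |value| = 103.123827
Lon: 0.123827 × 60 = 7.42962′ → 7′, remainder × 60 = 25.78″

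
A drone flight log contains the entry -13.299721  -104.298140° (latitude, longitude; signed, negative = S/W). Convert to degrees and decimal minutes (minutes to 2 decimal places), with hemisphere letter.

13° 17.98′ S, 104° 17.89′ W

Latitude is negative → S; |value| = 13.299721
Latitude: fractional part 0.299721 → 17.9833 minutes
Longitude is negative → W; |value| = 104.298140
Lon: minutes = (104.298140 − 104) × 60 = 17.8884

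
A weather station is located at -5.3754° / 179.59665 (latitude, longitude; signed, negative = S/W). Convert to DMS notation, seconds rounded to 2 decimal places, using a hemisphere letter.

Latitude is negative → S; |value| = 5.375400
Lat: whole degrees 5; 22.52400′ → 22′ and 31.4400″
Longitude: whole degrees 179; 35.79900′ → 35′ and 47.9400″

5°22′31.44″ S, 179°35′47.94″ E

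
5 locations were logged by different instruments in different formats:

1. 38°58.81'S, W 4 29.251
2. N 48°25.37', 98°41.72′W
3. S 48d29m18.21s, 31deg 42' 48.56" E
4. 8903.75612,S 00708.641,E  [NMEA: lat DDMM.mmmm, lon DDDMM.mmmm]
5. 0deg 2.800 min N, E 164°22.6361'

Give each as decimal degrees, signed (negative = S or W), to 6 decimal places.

1. -38.980167, -4.487517
2. 48.422833, -98.695333
3. -48.488392, 31.713489
4. -89.062602, 7.144017
5. 0.046667, 164.377268

Point 1:
  φ: 38 + 58.81/60 = 38.9801667
  S → negative
  Longitude: 29.251′ = 0.487517°; total 4.4875167
  W ⇒ negate
Point 2:
  Lat: 25.37′ = 0.422833°; total 48.4228333
  N → positive
  Lon: 98 + 41.72/60 = 98.6953333
  W → negative
Point 3:
  Latitude: 29′ + 18.21″ = 29.30350′; 48 + 29.30350/60 = 48.4883917
  S ⇒ negate
  λ: 31° + 42/60 + 48.56/3600 = 31 + 0.700000 + 0.013489 = 31.7134889
  E ⇒ keep positive
Point 4:
  Latitude: split at 2 digits → 89° and 3.75612′; 89 + 3.75612/60 = 89.0626020
  S ⇒ negate
  λ: split at 3 digits → 007° and 8.641′; 7 + 8.641/60 = 7.1440167
  E → positive
Point 5:
  Latitude: 2.8′ = 0.046667°; total 0.0466667
  N ⇒ keep positive
  Lon: 22.6361′ = 0.377268°; total 164.3772683
  E ⇒ keep positive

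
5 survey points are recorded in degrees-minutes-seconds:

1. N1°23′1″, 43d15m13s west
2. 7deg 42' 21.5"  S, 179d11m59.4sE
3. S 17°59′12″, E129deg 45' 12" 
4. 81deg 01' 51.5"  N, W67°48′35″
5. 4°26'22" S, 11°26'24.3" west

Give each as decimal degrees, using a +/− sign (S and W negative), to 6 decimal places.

Point 1:
  Latitude: 1° + 23/60 + 1/3600 = 1 + 0.383333 + 0.000278 = 1.3836111
  N ⇒ keep positive
  Lon: 43° + 15/60 + 13/3600 = 43 + 0.250000 + 0.003611 = 43.2536111
  W ⇒ negate
Point 2:
  Lat: 7 + 42/60 + 21.5/3600 = 7.7059722
  S ⇒ negate
  Longitude: 11′ + 59.4″ = 11.99000′; 179 + 11.99000/60 = 179.1998333
  E ⇒ keep positive
Point 3:
  φ: 17° + 59/60 + 12/3600 = 17 + 0.983333 + 0.003333 = 17.9866667
  hemisphere S, so the sign is −
  Lon: 129° + 45/60 + 12/3600 = 129 + 0.750000 + 0.003333 = 129.7533333
  E ⇒ keep positive
Point 4:
  φ: 81° + 1/60 + 51.5/3600 = 81 + 0.016667 + 0.014306 = 81.0309722
  N → positive
  Longitude: 48′ + 35″ = 48.58333′; 67 + 48.58333/60 = 67.8097222
  W ⇒ negate
Point 5:
  Lat: 4° + 26/60 + 22/3600 = 4 + 0.433333 + 0.006111 = 4.4394444
  S → negative
  Longitude: 26′ + 24.3″ = 26.40500′; 11 + 26.40500/60 = 11.4400833
  hemisphere W, so the sign is −

1. 1.383611, -43.253611
2. -7.705972, 179.199833
3. -17.986667, 129.753333
4. 81.030972, -67.809722
5. -4.439444, -11.440083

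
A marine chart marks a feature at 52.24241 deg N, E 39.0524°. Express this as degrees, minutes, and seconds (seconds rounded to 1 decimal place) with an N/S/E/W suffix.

φ: 0.242410 × 60 = 14.54460′ → 14′, remainder × 60 = 32.676″
Lon: 0.052400° → 3.14400′; 0.14400 × 60 = 8.640″

52°14′32.7″ N, 39°03′8.6″ E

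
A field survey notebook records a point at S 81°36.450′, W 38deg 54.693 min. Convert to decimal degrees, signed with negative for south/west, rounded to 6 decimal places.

Latitude: 81 + 36.45/60 = 81.6075000
hemisphere S, so the sign is −
λ: 38 + 54.693/60 = 38.9115500
W ⇒ negate

-81.607500, -38.911550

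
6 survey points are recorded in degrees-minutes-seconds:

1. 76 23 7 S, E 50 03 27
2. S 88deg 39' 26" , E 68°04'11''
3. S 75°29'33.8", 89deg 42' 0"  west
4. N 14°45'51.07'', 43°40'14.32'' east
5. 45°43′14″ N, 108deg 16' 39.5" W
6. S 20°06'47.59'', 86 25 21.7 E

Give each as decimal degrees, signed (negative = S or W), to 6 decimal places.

1. -76.385278, 50.057500
2. -88.657222, 68.069722
3. -75.492722, -89.700000
4. 14.764186, 43.670644
5. 45.720556, -108.277639
6. -20.113219, 86.422694

Point 1:
  Lat: 76° + 23/60 + 7/3600 = 76 + 0.383333 + 0.001944 = 76.3852778
  S → negative
  Longitude: 50 + 3/60 + 27/3600 = 50.0575000
  E ⇒ keep positive
Point 2:
  φ: 88° + 39/60 + 26/3600 = 88 + 0.650000 + 0.007222 = 88.6572222
  hemisphere S, so the sign is −
  λ: 68 + 4/60 + 11/3600 = 68.0697222
  E ⇒ keep positive
Point 3:
  Latitude: 29′ + 33.8″ = 29.56333′; 75 + 29.56333/60 = 75.4927222
  S ⇒ negate
  λ: 42′ + 0″ = 42.00000′; 89 + 42.00000/60 = 89.7000000
  hemisphere W, so the sign is −
Point 4:
  Lat: 14° + 45/60 + 51.07/3600 = 14 + 0.750000 + 0.014186 = 14.7641861
  N → positive
  Longitude: 43 + 40/60 + 14.32/3600 = 43.6706444
  E → positive
Point 5:
  φ: 45° + 43/60 + 14/3600 = 45 + 0.716667 + 0.003889 = 45.7205556
  N → positive
  Longitude: 108° + 16/60 + 39.5/3600 = 108 + 0.266667 + 0.010972 = 108.2776389
  hemisphere W, so the sign is −
Point 6:
  φ: 20 + 6/60 + 47.59/3600 = 20.1132194
  S → negative
  Lon: 86 + 25/60 + 21.7/3600 = 86.4226944
  E → positive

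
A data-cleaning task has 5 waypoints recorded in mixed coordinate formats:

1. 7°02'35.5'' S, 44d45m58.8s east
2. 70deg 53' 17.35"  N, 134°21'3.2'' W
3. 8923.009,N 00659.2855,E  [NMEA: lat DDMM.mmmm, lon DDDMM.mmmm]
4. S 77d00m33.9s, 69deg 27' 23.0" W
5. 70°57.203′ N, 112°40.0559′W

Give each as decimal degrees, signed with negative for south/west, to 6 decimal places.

1. -7.043194, 44.766333
2. 70.888153, -134.350889
3. 89.383483, 6.988092
4. -77.009417, -69.456389
5. 70.953383, -112.667598

Point 1:
  Latitude: 2′ + 35.5″ = 2.59167′; 7 + 2.59167/60 = 7.0431944
  S ⇒ negate
  λ: 44° + 45/60 + 58.8/3600 = 44 + 0.750000 + 0.016333 = 44.7663333
  E → positive
Point 2:
  φ: 70 + 53/60 + 17.35/3600 = 70.8881528
  N → positive
  Lon: 134 + 21/60 + 3.2/3600 = 134.3508889
  W → negative
Point 3:
  Lat: split at 2 digits → 89° and 23.009′; 89 + 23.009/60 = 89.3834833
  N → positive
  λ: degrees = first 3 digits = 6, minutes = 59.2855; 6 + 59.2855/60 = 6.9880917
  E → positive
Point 4:
  Latitude: 0′ + 33.9″ = 0.56500′; 77 + 0.56500/60 = 77.0094167
  S ⇒ negate
  λ: 69° + 27/60 + 23/3600 = 69 + 0.450000 + 0.006389 = 69.4563889
  W ⇒ negate
Point 5:
  Lat: 57.203′ = 0.953383°; total 70.9533833
  N ⇒ keep positive
  Lon: 40.0559′ = 0.667598°; total 112.6675983
  W ⇒ negate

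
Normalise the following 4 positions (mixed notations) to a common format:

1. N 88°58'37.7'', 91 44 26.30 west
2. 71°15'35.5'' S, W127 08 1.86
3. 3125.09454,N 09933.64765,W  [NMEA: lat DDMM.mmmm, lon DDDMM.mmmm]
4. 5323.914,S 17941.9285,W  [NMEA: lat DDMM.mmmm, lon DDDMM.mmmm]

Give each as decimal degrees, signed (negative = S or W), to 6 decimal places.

1. 88.977139, -91.740639
2. -71.259861, -127.133850
3. 31.418242, -99.560794
4. -53.398567, -179.698808

Point 1:
  φ: 88° + 58/60 + 37.7/3600 = 88 + 0.966667 + 0.010472 = 88.9771389
  N ⇒ keep positive
  Longitude: 44′ + 26.3″ = 44.43833′; 91 + 44.43833/60 = 91.7406389
  hemisphere W, so the sign is −
Point 2:
  Latitude: 15′ + 35.5″ = 15.59167′; 71 + 15.59167/60 = 71.2598611
  S → negative
  λ: 127° + 8/60 + 1.86/3600 = 127 + 0.133333 + 0.000517 = 127.1338500
  W ⇒ negate
Point 3:
  Lat: split at 2 digits → 31° and 25.09454′; 31 + 25.09454/60 = 31.4182423
  N → positive
  Longitude: degrees = first 3 digits = 99, minutes = 33.64765; 99 + 33.64765/60 = 99.5607942
  hemisphere W, so the sign is −
Point 4:
  Lat: split at 2 digits → 53° and 23.914′; 53 + 23.914/60 = 53.3985667
  hemisphere S, so the sign is −
  λ: degrees = first 3 digits = 179, minutes = 41.9285; 179 + 41.9285/60 = 179.6988083
  hemisphere W, so the sign is −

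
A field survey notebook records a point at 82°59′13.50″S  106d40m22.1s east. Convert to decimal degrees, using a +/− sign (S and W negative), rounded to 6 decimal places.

-82.987083, 106.672806

Latitude: 59′ + 13.5″ = 59.22500′; 82 + 59.22500/60 = 82.9870833
S → negative
λ: 106° + 40/60 + 22.1/3600 = 106 + 0.666667 + 0.006139 = 106.6728056
E ⇒ keep positive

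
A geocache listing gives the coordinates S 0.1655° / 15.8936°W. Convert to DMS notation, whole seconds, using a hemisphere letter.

0°09′56″ S, 15°53′37″ W

Latitude: 0.165500° → 9.93000′; 0.93000 × 60 = 55.80″
λ: whole degrees 15; 53.61600′ → 53′ and 36.96″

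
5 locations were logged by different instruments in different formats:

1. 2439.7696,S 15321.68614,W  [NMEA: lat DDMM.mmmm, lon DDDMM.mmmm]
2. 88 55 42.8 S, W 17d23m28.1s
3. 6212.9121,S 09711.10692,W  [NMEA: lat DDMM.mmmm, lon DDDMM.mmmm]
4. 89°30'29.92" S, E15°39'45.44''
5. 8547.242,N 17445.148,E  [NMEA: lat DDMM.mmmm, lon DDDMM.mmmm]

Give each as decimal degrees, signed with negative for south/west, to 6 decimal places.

Point 1:
  φ: split at 2 digits → 24° and 39.7696′; 24 + 39.7696/60 = 24.6628267
  S → negative
  Lon: degrees = first 3 digits = 153, minutes = 21.68614; 153 + 21.68614/60 = 153.3614357
  W ⇒ negate
Point 2:
  φ: 55′ + 42.8″ = 55.71333′; 88 + 55.71333/60 = 88.9285556
  S → negative
  Lon: 17 + 23/60 + 28.1/3600 = 17.3911389
  hemisphere W, so the sign is −
Point 3:
  Latitude: degrees = first 2 digits = 62, minutes = 12.9121; 62 + 12.9121/60 = 62.2152017
  hemisphere S, so the sign is −
  Lon: degrees = first 3 digits = 97, minutes = 11.10692; 97 + 11.10692/60 = 97.1851153
  W → negative
Point 4:
  Latitude: 89 + 30/60 + 29.92/3600 = 89.5083111
  hemisphere S, so the sign is −
  Lon: 15 + 39/60 + 45.44/3600 = 15.6626222
  E ⇒ keep positive
Point 5:
  φ: degrees = first 2 digits = 85, minutes = 47.242; 85 + 47.242/60 = 85.7873667
  N → positive
  λ: split at 3 digits → 174° and 45.148′; 174 + 45.148/60 = 174.7524667
  E ⇒ keep positive

1. -24.662827, -153.361436
2. -88.928556, -17.391139
3. -62.215202, -97.185115
4. -89.508311, 15.662622
5. 85.787367, 174.752467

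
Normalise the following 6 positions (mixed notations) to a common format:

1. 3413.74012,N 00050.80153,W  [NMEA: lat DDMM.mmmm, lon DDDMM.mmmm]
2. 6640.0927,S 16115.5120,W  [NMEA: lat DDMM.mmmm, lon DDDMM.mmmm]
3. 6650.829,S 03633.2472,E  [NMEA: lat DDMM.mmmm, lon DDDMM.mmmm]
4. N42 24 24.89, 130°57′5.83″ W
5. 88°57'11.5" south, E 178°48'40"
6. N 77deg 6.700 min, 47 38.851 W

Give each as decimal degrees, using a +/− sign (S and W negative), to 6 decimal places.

Point 1:
  φ: degrees = first 2 digits = 34, minutes = 13.74012; 34 + 13.74012/60 = 34.2290020
  N ⇒ keep positive
  Lon: degrees = first 3 digits = 0, minutes = 50.80153; 0 + 50.80153/60 = 0.8466922
  W → negative
Point 2:
  Lat: degrees = first 2 digits = 66, minutes = 40.0927; 66 + 40.0927/60 = 66.6682117
  hemisphere S, so the sign is −
  λ: split at 3 digits → 161° and 15.512′; 161 + 15.512/60 = 161.2585333
  hemisphere W, so the sign is −
Point 3:
  Lat: split at 2 digits → 66° and 50.829′; 66 + 50.829/60 = 66.8471500
  hemisphere S, so the sign is −
  λ: split at 3 digits → 036° and 33.2472′; 36 + 33.2472/60 = 36.5541200
  E → positive
Point 4:
  Lat: 24′ + 24.89″ = 24.41483′; 42 + 24.41483/60 = 42.4069139
  N ⇒ keep positive
  λ: 130° + 57/60 + 5.83/3600 = 130 + 0.950000 + 0.001619 = 130.9516194
  hemisphere W, so the sign is −
Point 5:
  φ: 57′ + 11.5″ = 57.19167′; 88 + 57.19167/60 = 88.9531944
  hemisphere S, so the sign is −
  Longitude: 48′ + 40″ = 48.66667′; 178 + 48.66667/60 = 178.8111111
  E → positive
Point 6:
  φ: 77 + 6.7/60 = 77.1116667
  N ⇒ keep positive
  λ: 47 + 38.851/60 = 47.6475167
  W ⇒ negate

1. 34.229002, -0.846692
2. -66.668212, -161.258533
3. -66.847150, 36.554120
4. 42.406914, -130.951619
5. -88.953194, 178.811111
6. 77.111667, -47.647517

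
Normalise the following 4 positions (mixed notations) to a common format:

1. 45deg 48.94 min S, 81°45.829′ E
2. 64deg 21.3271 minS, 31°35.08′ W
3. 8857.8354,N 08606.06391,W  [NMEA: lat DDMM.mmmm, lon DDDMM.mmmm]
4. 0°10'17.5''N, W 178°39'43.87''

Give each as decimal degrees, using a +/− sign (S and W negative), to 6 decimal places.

1. -45.815667, 81.763817
2. -64.355452, -31.584667
3. 88.963923, -86.101065
4. 0.171528, -178.662186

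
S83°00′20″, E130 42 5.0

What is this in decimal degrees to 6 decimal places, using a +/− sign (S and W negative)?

-83.005556, 130.701389

Latitude: 83° + 0/60 + 20/3600 = 83 + 0.000000 + 0.005556 = 83.0055556
S → negative
Lon: 42′ + 5″ = 42.08333′; 130 + 42.08333/60 = 130.7013889
E → positive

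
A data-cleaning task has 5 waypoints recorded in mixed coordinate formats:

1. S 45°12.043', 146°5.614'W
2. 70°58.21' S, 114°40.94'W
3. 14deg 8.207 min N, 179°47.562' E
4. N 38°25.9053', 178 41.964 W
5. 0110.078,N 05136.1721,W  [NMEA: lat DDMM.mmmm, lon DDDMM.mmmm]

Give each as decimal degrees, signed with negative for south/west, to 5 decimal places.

Point 1:
  Lat: 45 + 12.043/60 = 45.200717
  S ⇒ negate
  λ: 5.614′ = 0.093567°; total 146.093567
  W → negative
Point 2:
  Latitude: 70 + 58.21/60 = 70.970167
  S → negative
  Lon: 40.94′ = 0.682333°; total 114.682333
  W ⇒ negate
Point 3:
  Latitude: 8.207′ = 0.136783°; total 14.136783
  N ⇒ keep positive
  λ: 47.562′ = 0.792700°; total 179.792700
  E ⇒ keep positive
Point 4:
  Latitude: 38 + 25.9053/60 = 38.431755
  N ⇒ keep positive
  Longitude: 41.964′ = 0.699400°; total 178.699400
  W ⇒ negate
Point 5:
  φ: degrees = first 2 digits = 1, minutes = 10.078; 1 + 10.078/60 = 1.167967
  N ⇒ keep positive
  Longitude: split at 3 digits → 051° and 36.1721′; 51 + 36.1721/60 = 51.602868
  W → negative

1. -45.20072, -146.09357
2. -70.97017, -114.68233
3. 14.13678, 179.79270
4. 38.43176, -178.69940
5. 1.16797, -51.60287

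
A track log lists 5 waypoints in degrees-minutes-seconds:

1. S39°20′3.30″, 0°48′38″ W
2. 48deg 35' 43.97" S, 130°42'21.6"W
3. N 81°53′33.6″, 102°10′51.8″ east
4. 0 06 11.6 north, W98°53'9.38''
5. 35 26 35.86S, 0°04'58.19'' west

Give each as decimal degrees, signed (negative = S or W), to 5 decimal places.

1. -39.33425, -0.81056
2. -48.59555, -130.70600
3. 81.89267, 102.18106
4. 0.10322, -98.88594
5. -35.44329, -0.08283

Point 1:
  Lat: 39° + 20/60 + 3.3/3600 = 39 + 0.333333 + 0.000917 = 39.334250
  hemisphere S, so the sign is −
  Lon: 48′ + 38″ = 48.63333′; 0 + 48.63333/60 = 0.810556
  W ⇒ negate
Point 2:
  φ: 35′ + 43.97″ = 35.73283′; 48 + 35.73283/60 = 48.595547
  S ⇒ negate
  Longitude: 130° + 42/60 + 21.6/3600 = 130 + 0.700000 + 0.006000 = 130.706000
  W ⇒ negate
Point 3:
  φ: 53′ + 33.6″ = 53.56000′; 81 + 53.56000/60 = 81.892667
  N → positive
  Longitude: 102° + 10/60 + 51.8/3600 = 102 + 0.166667 + 0.014389 = 102.181056
  E → positive
Point 4:
  φ: 0 + 6/60 + 11.6/3600 = 0.103222
  N ⇒ keep positive
  λ: 98 + 53/60 + 9.38/3600 = 98.885939
  W ⇒ negate
Point 5:
  Latitude: 35 + 26/60 + 35.86/3600 = 35.443294
  S ⇒ negate
  λ: 0° + 4/60 + 58.19/3600 = 0 + 0.066667 + 0.016164 = 0.082831
  hemisphere W, so the sign is −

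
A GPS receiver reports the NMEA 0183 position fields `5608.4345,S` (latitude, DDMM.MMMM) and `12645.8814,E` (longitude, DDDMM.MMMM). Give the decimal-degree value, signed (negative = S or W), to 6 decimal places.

φ: degrees = first 2 digits = 56, minutes = 8.4345; 56 + 8.4345/60 = 56.1405750
S ⇒ negate
λ: split at 3 digits → 126° and 45.8814′; 126 + 45.8814/60 = 126.7646900
E → positive

-56.140575, 126.764690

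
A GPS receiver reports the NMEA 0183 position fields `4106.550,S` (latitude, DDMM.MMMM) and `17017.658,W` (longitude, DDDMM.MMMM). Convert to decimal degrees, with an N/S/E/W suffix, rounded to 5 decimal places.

41.10917° S, 170.29430° W

Latitude: degrees = first 2 digits = 41, minutes = 6.55; 41 + 6.55/60 = 41.109167
λ: split at 3 digits → 170° and 17.658′; 170 + 17.658/60 = 170.294300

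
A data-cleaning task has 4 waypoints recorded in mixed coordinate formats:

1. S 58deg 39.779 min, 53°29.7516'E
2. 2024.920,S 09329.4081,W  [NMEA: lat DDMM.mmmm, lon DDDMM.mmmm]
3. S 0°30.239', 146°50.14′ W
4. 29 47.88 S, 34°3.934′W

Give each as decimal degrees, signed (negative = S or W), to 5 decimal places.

1. -58.66298, 53.49586
2. -20.41533, -93.49014
3. -0.50398, -146.83567
4. -29.79800, -34.06557

Point 1:
  φ: 39.779′ = 0.662983°; total 58.662983
  S → negative
  Longitude: 53 + 29.7516/60 = 53.495860
  E ⇒ keep positive
Point 2:
  φ: degrees = first 2 digits = 20, minutes = 24.92; 20 + 24.92/60 = 20.415333
  S → negative
  Longitude: split at 3 digits → 093° and 29.4081′; 93 + 29.4081/60 = 93.490135
  W ⇒ negate
Point 3:
  Latitude: 0 + 30.239/60 = 0.503983
  S → negative
  Lon: 50.14′ = 0.835667°; total 146.835667
  W ⇒ negate
Point 4:
  Lat: 29 + 47.88/60 = 29.798000
  S ⇒ negate
  λ: 34 + 3.934/60 = 34.065567
  W ⇒ negate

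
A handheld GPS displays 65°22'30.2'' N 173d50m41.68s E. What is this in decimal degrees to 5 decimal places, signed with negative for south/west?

65.37506, 173.84491

Latitude: 65 + 22/60 + 30.2/3600 = 65.375056
N ⇒ keep positive
Lon: 173° + 50/60 + 41.68/3600 = 173 + 0.833333 + 0.011578 = 173.844911
E ⇒ keep positive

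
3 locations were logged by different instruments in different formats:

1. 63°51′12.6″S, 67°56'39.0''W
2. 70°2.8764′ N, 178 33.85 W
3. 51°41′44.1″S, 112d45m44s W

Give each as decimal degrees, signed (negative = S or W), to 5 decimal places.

1. -63.85350, -67.94417
2. 70.04794, -178.56417
3. -51.69558, -112.76222

Point 1:
  φ: 63° + 51/60 + 12.6/3600 = 63 + 0.850000 + 0.003500 = 63.853500
  S ⇒ negate
  Longitude: 56′ + 39″ = 56.65000′; 67 + 56.65000/60 = 67.944167
  W → negative
Point 2:
  Lat: 2.8764′ = 0.047940°; total 70.047940
  N → positive
  Lon: 33.85′ = 0.564167°; total 178.564167
  hemisphere W, so the sign is −
Point 3:
  Latitude: 41′ + 44.1″ = 41.73500′; 51 + 41.73500/60 = 51.695583
  S → negative
  Longitude: 112 + 45/60 + 44/3600 = 112.762222
  W → negative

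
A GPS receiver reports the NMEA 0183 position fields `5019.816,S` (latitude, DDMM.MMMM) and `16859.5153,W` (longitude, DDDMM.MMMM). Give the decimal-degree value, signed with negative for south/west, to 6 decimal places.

-50.330267, -168.991922

Lat: split at 2 digits → 50° and 19.816′; 50 + 19.816/60 = 50.3302667
S → negative
Longitude: degrees = first 3 digits = 168, minutes = 59.5153; 168 + 59.5153/60 = 168.9919217
W ⇒ negate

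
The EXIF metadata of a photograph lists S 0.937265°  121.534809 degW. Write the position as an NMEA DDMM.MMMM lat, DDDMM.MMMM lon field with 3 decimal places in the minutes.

Lat: fractional part 0.937265 → 56.23590 minutes
Longitude: fractional part 0.534809 → 32.08854 minutes

0056.236,S / 12132.089,W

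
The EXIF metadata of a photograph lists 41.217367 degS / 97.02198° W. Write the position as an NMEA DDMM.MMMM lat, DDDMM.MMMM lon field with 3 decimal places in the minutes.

4113.042,S / 09701.319,W

φ: 41° + 0.217367 × 60 = 41° 13.04202′
Longitude: 97° + 0.021980 × 60 = 97° 1.31880′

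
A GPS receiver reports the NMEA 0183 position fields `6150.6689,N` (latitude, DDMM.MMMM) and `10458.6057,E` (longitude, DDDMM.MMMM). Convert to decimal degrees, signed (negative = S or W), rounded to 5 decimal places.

61.84448, 104.97676

Lat: degrees = first 2 digits = 61, minutes = 50.6689; 61 + 50.6689/60 = 61.844482
N → positive
Longitude: degrees = first 3 digits = 104, minutes = 58.6057; 104 + 58.6057/60 = 104.976762
E → positive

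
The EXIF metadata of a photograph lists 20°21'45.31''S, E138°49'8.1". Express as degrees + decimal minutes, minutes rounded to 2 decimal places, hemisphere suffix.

20° 21.76′ S, 138° 49.14′ E

Lat: 21 + 45.31/60 = 21.7552′
Longitude: seconds/60 = 0.13500; minutes = 49 + 0.13500 = 49.1350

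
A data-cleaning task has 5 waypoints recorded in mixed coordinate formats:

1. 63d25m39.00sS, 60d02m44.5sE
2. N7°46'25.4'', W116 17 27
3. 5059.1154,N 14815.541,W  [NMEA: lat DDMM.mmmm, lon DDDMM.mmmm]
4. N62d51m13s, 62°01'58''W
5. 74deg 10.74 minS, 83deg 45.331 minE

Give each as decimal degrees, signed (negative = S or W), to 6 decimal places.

1. -63.427500, 60.045694
2. 7.773722, -116.290833
3. 50.985257, -148.259017
4. 62.853611, -62.032778
5. -74.179000, 83.755517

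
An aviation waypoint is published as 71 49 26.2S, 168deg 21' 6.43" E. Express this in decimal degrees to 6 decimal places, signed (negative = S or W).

-71.823944, 168.351786

Lat: 49′ + 26.2″ = 49.43667′; 71 + 49.43667/60 = 71.8239444
hemisphere S, so the sign is −
λ: 168° + 21/60 + 6.43/3600 = 168 + 0.350000 + 0.001786 = 168.3517861
E ⇒ keep positive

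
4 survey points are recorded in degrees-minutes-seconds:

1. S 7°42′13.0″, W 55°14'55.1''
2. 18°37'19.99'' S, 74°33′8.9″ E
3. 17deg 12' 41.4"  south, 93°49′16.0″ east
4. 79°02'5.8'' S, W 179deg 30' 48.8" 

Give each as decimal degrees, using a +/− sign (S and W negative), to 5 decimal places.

1. -7.70361, -55.24864
2. -18.62222, 74.55247
3. -17.21150, 93.82111
4. -79.03494, -179.51356

Point 1:
  Lat: 42′ + 13″ = 42.21667′; 7 + 42.21667/60 = 7.703611
  S ⇒ negate
  λ: 55° + 14/60 + 55.1/3600 = 55 + 0.233333 + 0.015306 = 55.248639
  W → negative
Point 2:
  Lat: 18 + 37/60 + 19.99/3600 = 18.622219
  hemisphere S, so the sign is −
  λ: 33′ + 8.9″ = 33.14833′; 74 + 33.14833/60 = 74.552472
  E ⇒ keep positive
Point 3:
  φ: 12′ + 41.4″ = 12.69000′; 17 + 12.69000/60 = 17.211500
  hemisphere S, so the sign is −
  Longitude: 49′ + 16″ = 49.26667′; 93 + 49.26667/60 = 93.821111
  E → positive
Point 4:
  Latitude: 2′ + 5.8″ = 2.09667′; 79 + 2.09667/60 = 79.034944
  S ⇒ negate
  λ: 30′ + 48.8″ = 30.81333′; 179 + 30.81333/60 = 179.513556
  hemisphere W, so the sign is −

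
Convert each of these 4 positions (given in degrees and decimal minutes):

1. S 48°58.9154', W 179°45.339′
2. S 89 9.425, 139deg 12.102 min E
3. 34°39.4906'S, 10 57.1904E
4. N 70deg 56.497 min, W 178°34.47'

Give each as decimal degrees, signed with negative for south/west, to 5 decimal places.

1. -48.98192, -179.75565
2. -89.15708, 139.20170
3. -34.65818, 10.95317
4. 70.94162, -178.57450

Point 1:
  Lat: 48 + 58.9154/60 = 48.981923
  S ⇒ negate
  Longitude: 45.339′ = 0.755650°; total 179.755650
  hemisphere W, so the sign is −
Point 2:
  φ: 9.425′ = 0.157083°; total 89.157083
  S ⇒ negate
  Lon: 12.102′ = 0.201700°; total 139.201700
  E ⇒ keep positive
Point 3:
  φ: 34 + 39.4906/60 = 34.658177
  hemisphere S, so the sign is −
  λ: 57.1904′ = 0.953173°; total 10.953173
  E → positive
Point 4:
  φ: 56.497′ = 0.941617°; total 70.941617
  N → positive
  λ: 34.47′ = 0.574500°; total 178.574500
  W → negative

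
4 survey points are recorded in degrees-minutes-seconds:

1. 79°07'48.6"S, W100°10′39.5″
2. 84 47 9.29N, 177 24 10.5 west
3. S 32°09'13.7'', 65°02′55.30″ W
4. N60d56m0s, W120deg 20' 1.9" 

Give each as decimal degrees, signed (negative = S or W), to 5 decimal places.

1. -79.13017, -100.17764
2. 84.78591, -177.40292
3. -32.15381, -65.04869
4. 60.93333, -120.33386

Point 1:
  Latitude: 79 + 7/60 + 48.6/3600 = 79.130167
  S ⇒ negate
  λ: 100° + 10/60 + 39.5/3600 = 100 + 0.166667 + 0.010972 = 100.177639
  hemisphere W, so the sign is −
Point 2:
  φ: 84° + 47/60 + 9.29/3600 = 84 + 0.783333 + 0.002581 = 84.785914
  N → positive
  λ: 24′ + 10.5″ = 24.17500′; 177 + 24.17500/60 = 177.402917
  W ⇒ negate
Point 3:
  φ: 9′ + 13.7″ = 9.22833′; 32 + 9.22833/60 = 32.153806
  S → negative
  Longitude: 2′ + 55.3″ = 2.92167′; 65 + 2.92167/60 = 65.048694
  W → negative
Point 4:
  φ: 60° + 56/60 + 0/3600 = 60 + 0.933333 + 0.000000 = 60.933333
  N → positive
  Lon: 120 + 20/60 + 1.9/3600 = 120.333861
  W ⇒ negate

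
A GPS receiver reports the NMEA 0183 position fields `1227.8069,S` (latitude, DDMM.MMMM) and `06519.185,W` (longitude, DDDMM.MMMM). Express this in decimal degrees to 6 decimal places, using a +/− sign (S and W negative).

Lat: split at 2 digits → 12° and 27.8069′; 12 + 27.8069/60 = 12.4634483
S ⇒ negate
λ: degrees = first 3 digits = 65, minutes = 19.185; 65 + 19.185/60 = 65.3197500
W ⇒ negate

-12.463448, -65.319750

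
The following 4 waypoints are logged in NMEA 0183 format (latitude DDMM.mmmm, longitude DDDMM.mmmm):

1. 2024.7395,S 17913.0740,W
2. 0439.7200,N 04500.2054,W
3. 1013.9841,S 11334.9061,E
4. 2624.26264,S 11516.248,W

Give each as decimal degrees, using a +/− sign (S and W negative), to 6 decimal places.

1. -20.412325, -179.217900
2. 4.662000, -45.003423
3. -10.233068, 113.581768
4. -26.404377, -115.270800

Point 1:
  φ: degrees = first 2 digits = 20, minutes = 24.7395; 20 + 24.7395/60 = 20.4123250
  S → negative
  λ: degrees = first 3 digits = 179, minutes = 13.074; 179 + 13.074/60 = 179.2179000
  hemisphere W, so the sign is −
Point 2:
  Lat: split at 2 digits → 04° and 39.72′; 4 + 39.72/60 = 4.6620000
  N ⇒ keep positive
  Longitude: degrees = first 3 digits = 45, minutes = 0.2054; 45 + 0.2054/60 = 45.0034233
  W ⇒ negate
Point 3:
  Lat: degrees = first 2 digits = 10, minutes = 13.9841; 10 + 13.9841/60 = 10.2330683
  hemisphere S, so the sign is −
  Longitude: degrees = first 3 digits = 113, minutes = 34.9061; 113 + 34.9061/60 = 113.5817683
  E ⇒ keep positive
Point 4:
  φ: split at 2 digits → 26° and 24.26264′; 26 + 24.26264/60 = 26.4043773
  S ⇒ negate
  Lon: degrees = first 3 digits = 115, minutes = 16.248; 115 + 16.248/60 = 115.2708000
  W → negative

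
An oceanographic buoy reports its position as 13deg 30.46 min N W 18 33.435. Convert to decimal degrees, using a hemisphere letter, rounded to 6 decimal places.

13.507667° N, 18.557250° W

Latitude: 30.46′ = 0.507667°; total 13.5076667
Longitude: 18 + 33.435/60 = 18.5572500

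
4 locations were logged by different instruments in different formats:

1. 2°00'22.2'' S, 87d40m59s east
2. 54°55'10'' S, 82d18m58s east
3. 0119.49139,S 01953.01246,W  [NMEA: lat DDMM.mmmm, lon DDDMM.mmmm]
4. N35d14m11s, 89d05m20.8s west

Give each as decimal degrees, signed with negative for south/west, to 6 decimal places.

Point 1:
  Lat: 2° + 0/60 + 22.2/3600 = 2 + 0.000000 + 0.006167 = 2.0061667
  hemisphere S, so the sign is −
  λ: 40′ + 59″ = 40.98333′; 87 + 40.98333/60 = 87.6830556
  E ⇒ keep positive
Point 2:
  φ: 54° + 55/60 + 10/3600 = 54 + 0.916667 + 0.002778 = 54.9194444
  S → negative
  λ: 18′ + 58″ = 18.96667′; 82 + 18.96667/60 = 82.3161111
  E ⇒ keep positive
Point 3:
  Lat: degrees = first 2 digits = 1, minutes = 19.49139; 1 + 19.49139/60 = 1.3248565
  S → negative
  λ: split at 3 digits → 019° and 53.01246′; 19 + 53.01246/60 = 19.8835410
  hemisphere W, so the sign is −
Point 4:
  Latitude: 14′ + 11″ = 14.18333′; 35 + 14.18333/60 = 35.2363889
  N ⇒ keep positive
  Longitude: 89° + 5/60 + 20.8/3600 = 89 + 0.083333 + 0.005778 = 89.0891111
  W → negative

1. -2.006167, 87.683056
2. -54.919444, 82.316111
3. -1.324857, -19.883541
4. 35.236389, -89.089111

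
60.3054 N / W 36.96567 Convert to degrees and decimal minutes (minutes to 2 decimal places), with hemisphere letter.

60° 18.32′ N, 36° 57.94′ W

Latitude: minutes = (60.305400 − 60) × 60 = 18.3240
λ: 36° + 0.965670 × 60 = 36° 57.9402′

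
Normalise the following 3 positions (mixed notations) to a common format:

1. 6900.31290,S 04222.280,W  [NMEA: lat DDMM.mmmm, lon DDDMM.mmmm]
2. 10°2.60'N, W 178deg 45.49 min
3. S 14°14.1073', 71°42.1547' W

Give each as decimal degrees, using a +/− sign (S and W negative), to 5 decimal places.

1. -69.00522, -42.37133
2. 10.04333, -178.75817
3. -14.23512, -71.70258

Point 1:
  φ: degrees = first 2 digits = 69, minutes = 0.3129; 69 + 0.3129/60 = 69.005215
  S ⇒ negate
  Longitude: degrees = first 3 digits = 42, minutes = 22.28; 42 + 22.28/60 = 42.371333
  W → negative
Point 2:
  Latitude: 10 + 2.6/60 = 10.043333
  N → positive
  Lon: 45.49′ = 0.758167°; total 178.758167
  W → negative
Point 3:
  Latitude: 14.1073′ = 0.235122°; total 14.235122
  S → negative
  Lon: 71 + 42.1547/60 = 71.702578
  W → negative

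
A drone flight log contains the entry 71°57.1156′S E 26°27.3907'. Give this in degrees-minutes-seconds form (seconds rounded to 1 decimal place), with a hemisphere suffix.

71°57′6.9″ S, 26°27′23.4″ E

Lat: 57.11560′ → 57′ and 0.11560 × 60 = 6.936″
Lon: 27.39070′ → 27′ and 0.39070 × 60 = 23.442″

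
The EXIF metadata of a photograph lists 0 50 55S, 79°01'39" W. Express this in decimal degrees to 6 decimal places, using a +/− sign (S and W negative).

-0.848611, -79.027500

Lat: 50′ + 55″ = 50.91667′; 0 + 50.91667/60 = 0.8486111
hemisphere S, so the sign is −
Longitude: 79 + 1/60 + 39/3600 = 79.0275000
hemisphere W, so the sign is −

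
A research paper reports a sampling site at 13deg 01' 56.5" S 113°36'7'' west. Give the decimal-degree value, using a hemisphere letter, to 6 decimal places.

13.032361° S, 113.601944° W

Lat: 13 + 1/60 + 56.5/3600 = 13.0323611
Lon: 36′ + 7″ = 36.11667′; 113 + 36.11667/60 = 113.6019444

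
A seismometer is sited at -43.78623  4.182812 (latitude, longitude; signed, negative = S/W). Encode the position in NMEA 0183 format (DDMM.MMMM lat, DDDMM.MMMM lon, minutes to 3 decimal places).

4347.174,S / 00410.969,E

Latitude is negative → S; |value| = 43.786230
φ: fractional part 0.786230 → 47.17380 minutes
Longitude: minutes = (4.182812 − 4) × 60 = 10.96872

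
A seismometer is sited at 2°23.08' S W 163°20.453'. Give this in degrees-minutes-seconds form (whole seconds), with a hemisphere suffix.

2°23′5″ S, 163°20′27″ W

Latitude: fractional minutes 0.08000 × 60 = 4.80″
λ: fractional minutes 0.45300 × 60 = 27.18″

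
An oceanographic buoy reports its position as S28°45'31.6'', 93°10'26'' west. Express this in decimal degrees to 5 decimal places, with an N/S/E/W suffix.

Lat: 45′ + 31.6″ = 45.52667′; 28 + 45.52667/60 = 28.758778
Longitude: 93° + 10/60 + 26/3600 = 93 + 0.166667 + 0.007222 = 93.173889

28.75878° S, 93.17389° W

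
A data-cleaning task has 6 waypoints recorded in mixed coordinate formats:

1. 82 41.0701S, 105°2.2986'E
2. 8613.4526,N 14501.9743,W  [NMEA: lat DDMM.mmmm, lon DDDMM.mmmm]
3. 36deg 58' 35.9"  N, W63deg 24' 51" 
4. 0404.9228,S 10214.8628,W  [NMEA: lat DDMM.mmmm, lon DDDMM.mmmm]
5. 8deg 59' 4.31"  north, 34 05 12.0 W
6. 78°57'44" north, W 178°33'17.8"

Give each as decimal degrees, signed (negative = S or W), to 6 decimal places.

Point 1:
  φ: 41.0701′ = 0.684502°; total 82.6845017
  S ⇒ negate
  Longitude: 2.2986′ = 0.038310°; total 105.0383100
  E → positive
Point 2:
  Latitude: degrees = first 2 digits = 86, minutes = 13.4526; 86 + 13.4526/60 = 86.2242100
  N ⇒ keep positive
  Longitude: split at 3 digits → 145° and 1.9743′; 145 + 1.9743/60 = 145.0329050
  W → negative
Point 3:
  φ: 58′ + 35.9″ = 58.59833′; 36 + 58.59833/60 = 36.9766389
  N → positive
  Lon: 24′ + 51″ = 24.85000′; 63 + 24.85000/60 = 63.4141667
  W ⇒ negate
Point 4:
  Lat: degrees = first 2 digits = 4, minutes = 4.9228; 4 + 4.9228/60 = 4.0820467
  hemisphere S, so the sign is −
  λ: split at 3 digits → 102° and 14.8628′; 102 + 14.8628/60 = 102.2477133
  hemisphere W, so the sign is −
Point 5:
  Lat: 59′ + 4.31″ = 59.07183′; 8 + 59.07183/60 = 8.9845306
  N ⇒ keep positive
  λ: 5′ + 12″ = 5.20000′; 34 + 5.20000/60 = 34.0866667
  W → negative
Point 6:
  Latitude: 78 + 57/60 + 44/3600 = 78.9622222
  N ⇒ keep positive
  Longitude: 178 + 33/60 + 17.8/3600 = 178.5549444
  W ⇒ negate

1. -82.684502, 105.038310
2. 86.224210, -145.032905
3. 36.976639, -63.414167
4. -4.082047, -102.247713
5. 8.984531, -34.086667
6. 78.962222, -178.554944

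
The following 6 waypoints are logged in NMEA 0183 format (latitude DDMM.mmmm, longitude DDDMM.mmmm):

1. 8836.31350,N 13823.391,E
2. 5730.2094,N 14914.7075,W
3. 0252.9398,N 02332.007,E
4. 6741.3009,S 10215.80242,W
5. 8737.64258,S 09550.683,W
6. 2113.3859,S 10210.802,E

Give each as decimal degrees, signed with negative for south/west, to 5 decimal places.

Point 1:
  φ: degrees = first 2 digits = 88, minutes = 36.3135; 88 + 36.3135/60 = 88.605225
  N ⇒ keep positive
  Lon: degrees = first 3 digits = 138, minutes = 23.391; 138 + 23.391/60 = 138.389850
  E → positive
Point 2:
  Lat: split at 2 digits → 57° and 30.2094′; 57 + 30.2094/60 = 57.503490
  N → positive
  Lon: degrees = first 3 digits = 149, minutes = 14.7075; 149 + 14.7075/60 = 149.245125
  W → negative
Point 3:
  Latitude: split at 2 digits → 02° and 52.9398′; 2 + 52.9398/60 = 2.882330
  N → positive
  λ: degrees = first 3 digits = 23, minutes = 32.007; 23 + 32.007/60 = 23.533450
  E → positive
Point 4:
  Lat: split at 2 digits → 67° and 41.3009′; 67 + 41.3009/60 = 67.688348
  hemisphere S, so the sign is −
  Longitude: split at 3 digits → 102° and 15.80242′; 102 + 15.80242/60 = 102.263374
  W → negative
Point 5:
  Latitude: split at 2 digits → 87° and 37.64258′; 87 + 37.64258/60 = 87.627376
  S → negative
  Longitude: degrees = first 3 digits = 95, minutes = 50.683; 95 + 50.683/60 = 95.844717
  hemisphere W, so the sign is −
Point 6:
  φ: degrees = first 2 digits = 21, minutes = 13.3859; 21 + 13.3859/60 = 21.223098
  S ⇒ negate
  Lon: split at 3 digits → 102° and 10.802′; 102 + 10.802/60 = 102.180033
  E ⇒ keep positive

1. 88.60523, 138.38985
2. 57.50349, -149.24513
3. 2.88233, 23.53345
4. -67.68835, -102.26337
5. -87.62738, -95.84472
6. -21.22310, 102.18003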